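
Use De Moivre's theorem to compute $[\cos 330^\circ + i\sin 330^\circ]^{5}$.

By De Moivre: z^n = r^n(cos(nθ) + i sin(nθ))
= 1^5(cos(5*330°) + i sin(5*330°))
= 1(cos 210° + i sin 210°)
= -sqrt(3)/2 - (1/2)i


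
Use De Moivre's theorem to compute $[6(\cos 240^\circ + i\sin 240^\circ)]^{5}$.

By De Moivre: z^n = r^n(cos(nθ) + i sin(nθ))
= 6^5(cos(5*240°) + i sin(5*240°))
= 7776(cos 120° + i sin 120°)
= -3888 + 3888*sqrt(3)i


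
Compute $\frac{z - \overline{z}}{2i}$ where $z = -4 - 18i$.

z - conjugate(z) = 2bi
(z - conjugate(z))/(2i) = 2bi/(2i) = b = -18


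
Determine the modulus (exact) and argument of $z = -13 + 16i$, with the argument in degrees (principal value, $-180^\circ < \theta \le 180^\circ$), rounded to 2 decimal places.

|z| = sqrt((-13)^2 + 16^2) = sqrt(425)
arg(z) = arctan(b/a) = arctan(16/-13) (quadrant-adjusted) = 129.09°


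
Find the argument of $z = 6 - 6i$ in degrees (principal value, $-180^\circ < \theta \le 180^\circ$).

θ = arctan(b/a) = arctan(-6/6) (quadrant-adjusted) = -45°


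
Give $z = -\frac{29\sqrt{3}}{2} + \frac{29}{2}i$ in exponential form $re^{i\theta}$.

r = |z| = sqrt((-29*sqrt(3)/2)^2 + (29/2)^2) = sqrt(2523/4 + 841/4) = sqrt(841) = 29
θ = arctan(b/a) = arctan(14.5/-25.1147) (quadrant-adjusted) = 150° = 5π/6
z = 29e^(i*5π/6)


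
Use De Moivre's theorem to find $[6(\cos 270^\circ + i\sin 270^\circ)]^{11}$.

By De Moivre: z^n = r^n(cos(nθ) + i sin(nθ))
= 6^11(cos(11*270°) + i sin(11*270°))
= 362797056(cos 90° + i sin 90°)
= 362797056i


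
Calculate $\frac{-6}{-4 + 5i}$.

Multiply numerator and denominator by conjugate (-4 - 5i):
= (-6)(-4 - 5i) / ((-4)^2 + 5^2)
= (24 + 30i) / 41
= 24/41 + (30/41)i


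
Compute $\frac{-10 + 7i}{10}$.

Divisor is real, so divide each part by 10:
= -1 + (7/10)i


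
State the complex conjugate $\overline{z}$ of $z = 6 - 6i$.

If z = a + bi, then conjugate(z) = a - bi
conjugate(6 - 6i) = 6 + 6i


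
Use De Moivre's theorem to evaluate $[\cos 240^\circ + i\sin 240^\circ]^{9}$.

By De Moivre: z^n = r^n(cos(nθ) + i sin(nθ))
= 1^9(cos(9*240°) + i sin(9*240°))
= 1(cos 0° + i sin 0°)
= 1


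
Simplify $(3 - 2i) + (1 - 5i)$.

(3 + 1) + (-2 + (-5))i = 4 - 7i


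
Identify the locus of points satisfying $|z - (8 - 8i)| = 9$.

|z - z0| = r describes a circle centered at z0 with radius r
Here z0 = 8 - 8i and r = 9
Locus: Circle centered at (8, -8) with radius 9


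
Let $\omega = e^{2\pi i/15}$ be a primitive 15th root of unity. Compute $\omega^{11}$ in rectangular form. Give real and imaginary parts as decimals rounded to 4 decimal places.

ω^11 = e^(2πi·11/15) = e^(i·22π/15)
= cos(22π/15) + i sin(22π/15)
= -0.1045 - 0.9945i


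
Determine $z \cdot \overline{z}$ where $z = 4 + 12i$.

z * conjugate(z) = |z|^2 = a^2 + b^2
= 4^2 + 12^2 = 160


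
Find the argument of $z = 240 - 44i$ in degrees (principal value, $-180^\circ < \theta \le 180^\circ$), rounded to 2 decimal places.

θ = arctan(b/a) = arctan(-44/240) (quadrant-adjusted) = -10.39°


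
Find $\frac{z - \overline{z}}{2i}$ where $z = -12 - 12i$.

z - conjugate(z) = 2bi
(z - conjugate(z))/(2i) = 2bi/(2i) = b = -12


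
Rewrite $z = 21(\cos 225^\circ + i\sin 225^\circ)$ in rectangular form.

a = r cos θ = 21 * -sqrt(2)/2 = -21*sqrt(2)/2
b = r sin θ = 21 * -sqrt(2)/2 = -21*sqrt(2)/2
z = -21*sqrt(2)/2 - (21*sqrt(2)/2)i


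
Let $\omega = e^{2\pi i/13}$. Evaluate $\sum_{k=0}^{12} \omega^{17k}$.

Let ζ = ω^17 = e^(2πi·17/13). Since 13 ∤ 17, ζ ≠ 1.
Sum = Σ_{k=0}^{12} ζ^k = (ζ^13 - 1)/(ζ - 1) = (ω^{17·13} - 1)/(ζ - 1) = (1 - 1)/(ζ - 1) = 0


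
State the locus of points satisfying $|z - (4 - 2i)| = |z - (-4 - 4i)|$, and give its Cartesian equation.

|z - z1| = |z - z2| means z is equidistant from z1 and z2,
i.e. the perpendicular bisector of the segment from (4, -2) to (-4, -4) (midpoint (0, -3)).
With z = x + yi, square both sides:
(x - 4)^2 + (y - (-2))^2 = (x - (-4))^2 + (y - (-4))^2
The x^2 and y^2 terms cancel: -16x + (-4)y = 32 - 20 = 12
Simplify: 4x + y = -3
Locus: Perpendicular bisector of the segment from (4, -2) to (-4, -4): the line 4x + y = -3


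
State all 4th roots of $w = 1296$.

|w| = 1296, arg(w) = 0°
Root modulus = 1296^(1/4) = 6
Root arguments: θ_k = (0° + 360°k)/4 for k = 0, 1, ..., 3
Roots: 6, 6i, -6, -6i


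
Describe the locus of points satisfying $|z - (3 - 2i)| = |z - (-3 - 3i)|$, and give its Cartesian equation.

|z - z1| = |z - z2| means z is equidistant from z1 and z2,
i.e. the perpendicular bisector of the segment from (3, -2) to (-3, -3) (midpoint (0, -5/2)).
With z = x + yi, square both sides:
(x - 3)^2 + (y - (-2))^2 = (x - (-3))^2 + (y - (-3))^2
The x^2 and y^2 terms cancel: -12x + (-2)y = 18 - 13 = 5
Simplify: 12x + 2y = -5
Locus: Perpendicular bisector of the segment from (3, -2) to (-3, -3): the line 12x + 2y = -5


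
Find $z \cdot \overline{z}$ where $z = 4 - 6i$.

z * conjugate(z) = |z|^2 = a^2 + b^2
= 4^2 + (-6)^2 = 52


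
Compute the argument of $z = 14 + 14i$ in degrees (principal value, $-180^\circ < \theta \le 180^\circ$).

θ = arctan(b/a) = arctan(14/14) (quadrant-adjusted) = 45°


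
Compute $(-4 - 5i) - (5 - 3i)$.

(-4 - 5) + (-5 - (-3))i = -9 - 2i


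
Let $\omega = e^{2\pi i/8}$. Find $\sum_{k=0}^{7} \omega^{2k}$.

Let ζ = ω^2 = e^(2πi·2/8). Since 8 ∤ 2, ζ ≠ 1.
Sum = Σ_{k=0}^{7} ζ^k = (ζ^8 - 1)/(ζ - 1) = (ω^{2·8} - 1)/(ζ - 1) = (1 - 1)/(ζ - 1) = 0


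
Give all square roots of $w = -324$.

|w| = 324, arg(w) = 180°
Root modulus = 324^(1/2) = 18
Root arguments: θ_k = (180° + 360°k)/2 for k = 0, 1, ..., 1
Roots: 18i, -18i


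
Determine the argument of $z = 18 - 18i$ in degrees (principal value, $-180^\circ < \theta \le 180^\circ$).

θ = arctan(b/a) = arctan(-18/18) (quadrant-adjusted) = -45°


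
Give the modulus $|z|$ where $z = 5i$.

|z| = sqrt(a^2 + b^2) = sqrt(0^2 + 5^2) = sqrt(25) = 5


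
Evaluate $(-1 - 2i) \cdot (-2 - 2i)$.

(a1*a2 - b1*b2) + (a1*b2 + b1*a2)i
= (2 - 4) + (2 + 4)i
= -2 + 6i


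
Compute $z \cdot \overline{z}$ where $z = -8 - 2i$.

z * conjugate(z) = |z|^2 = a^2 + b^2
= (-8)^2 + (-2)^2 = 68


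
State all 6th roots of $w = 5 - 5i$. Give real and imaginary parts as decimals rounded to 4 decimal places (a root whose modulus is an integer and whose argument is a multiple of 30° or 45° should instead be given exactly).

|w| = sqrt(50) ≈ 7.071068, arg(w) = 315°
Root modulus = sqrt(50)^(1/6) ≈ 1.385418
Root arguments: θ_k = (315° + 360°k)/6 for k = 0, 1, ..., 5
Compute each root as (root modulus)(cos θ_k + i sin θ_k) using full-precision intermediates, then round to 4 decimal places.
Roots: 0.8434 + 1.0991i, -0.5302 + 1.2800i, -1.3736 + 0.1808i, -0.8434 - 1.0991i, 0.5302 - 1.2800i, 1.3736 - 0.1808i


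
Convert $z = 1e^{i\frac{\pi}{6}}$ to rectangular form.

a = r cos θ = 1 * sqrt(3)/2 = sqrt(3)/2
b = r sin θ = 1 * 1/2 = 1/2
z = sqrt(3)/2 + (1/2)i


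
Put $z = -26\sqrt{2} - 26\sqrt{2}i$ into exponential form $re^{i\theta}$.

r = |z| = sqrt((-26*sqrt(2))^2 + (-26*sqrt(2))^2) = sqrt(1352 + 1352) = sqrt(2704) = 52
θ = arctan(b/a) = arctan(-36.7696/-36.7696) (quadrant-adjusted) = 225° = 5π/4
z = 52e^(i*5π/4)


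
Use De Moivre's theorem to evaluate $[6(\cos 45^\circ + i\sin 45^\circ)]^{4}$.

By De Moivre: z^n = r^n(cos(nθ) + i sin(nθ))
= 6^4(cos(4*45°) + i sin(4*45°))
= 1296(cos 180° + i sin 180°)
= -1296


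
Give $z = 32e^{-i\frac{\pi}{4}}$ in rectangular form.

a = r cos θ = 32 * sqrt(2)/2 = 16*sqrt(2)
b = r sin θ = 32 * -sqrt(2)/2 = -16*sqrt(2)
z = 16*sqrt(2) - 16*sqrt(2)i


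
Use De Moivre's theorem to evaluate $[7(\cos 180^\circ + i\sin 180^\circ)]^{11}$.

By De Moivre: z^n = r^n(cos(nθ) + i sin(nθ))
= 7^11(cos(11*180°) + i sin(11*180°))
= 1977326743(cos 180° + i sin 180°)
= -1977326743


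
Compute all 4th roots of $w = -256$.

|w| = 256, arg(w) = 180°
Root modulus = 256^(1/4) = 4
Root arguments: θ_k = (180° + 360°k)/4 for k = 0, 1, ..., 3
Roots: 2*sqrt(2) + 2*sqrt(2)i, -2*sqrt(2) + 2*sqrt(2)i, -2*sqrt(2) - 2*sqrt(2)i, 2*sqrt(2) - 2*sqrt(2)i


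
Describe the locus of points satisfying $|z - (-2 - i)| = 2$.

|z - z0| = r describes a circle centered at z0 with radius r
Here z0 = -2 - i and r = 2
Locus: Circle centered at (-2, -1) with radius 2


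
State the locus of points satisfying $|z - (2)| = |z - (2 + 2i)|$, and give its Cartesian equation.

|z - z1| = |z - z2| means z is equidistant from z1 and z2,
i.e. the perpendicular bisector of the segment from (2, 0) to (2, 2) (midpoint (2, 1)).
With z = x + yi, square both sides:
(x - 2)^2 + (y - 0)^2 = (x - 2)^2 + (y - 2)^2
The x^2 and y^2 terms cancel: 0x + 4y = 8 - 4 = 4
Simplify: y = 1
Locus: Perpendicular bisector of the segment from (2, 0) to (2, 2): the line y = 1


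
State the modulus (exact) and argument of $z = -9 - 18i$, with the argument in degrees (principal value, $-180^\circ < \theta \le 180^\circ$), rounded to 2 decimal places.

|z| = sqrt((-9)^2 + (-18)^2) = sqrt(405)
arg(z) = arctan(b/a) = arctan(-18/-9) (quadrant-adjusted) = -116.57°


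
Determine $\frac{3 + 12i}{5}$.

Divisor is real, so divide each part by 5:
= 3/5 + (12/5)i


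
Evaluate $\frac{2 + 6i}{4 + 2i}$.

Multiply numerator and denominator by conjugate (4 - 2i):
= (2 + 6i)(4 - 2i) / (4^2 + 2^2)
= (20 + 20i) / 20
= 1 + i


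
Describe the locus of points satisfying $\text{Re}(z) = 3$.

Re(z) = x where z = x + yi; the equation x = 3 is satisfied by all points with that x-coordinate
Locus: Vertical line x = 3


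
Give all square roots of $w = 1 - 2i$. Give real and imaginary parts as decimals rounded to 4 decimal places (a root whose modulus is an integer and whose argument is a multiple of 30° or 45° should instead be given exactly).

|w| = sqrt(5) ≈ 2.236068, arg(w) ≈ 296.565051°
Root modulus = sqrt(5)^(1/2) ≈ 1.495349
Root arguments: θ_k = (arg(w) + 360°k)/2 for k = 0, 1, ..., 1
Compute each root as (root modulus)(cos θ_k + i sin θ_k) using full-precision intermediates, then round to 4 decimal places.
Roots: -1.2720 + 0.7862i, 1.2720 - 0.7862i


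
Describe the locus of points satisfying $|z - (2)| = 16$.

|z - z0| = r describes a circle centered at z0 with radius r
Here z0 = 2 and r = 16
Locus: Circle centered at (2, 0) with radius 16


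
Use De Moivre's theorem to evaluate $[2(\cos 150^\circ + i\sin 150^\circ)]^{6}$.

By De Moivre: z^n = r^n(cos(nθ) + i sin(nθ))
= 2^6(cos(6*150°) + i sin(6*150°))
= 64(cos 180° + i sin 180°)
= -64


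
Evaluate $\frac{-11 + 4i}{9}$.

Divisor is real, so divide each part by 9:
= -11/9 + (4/9)i


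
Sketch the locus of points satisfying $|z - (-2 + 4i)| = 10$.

|z - z0| = r describes a circle centered at z0 with radius r
Here z0 = -2 + 4i and r = 10
Locus: Circle centered at (-2, 4) with radius 10


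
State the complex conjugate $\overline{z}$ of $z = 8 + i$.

If z = a + bi, then conjugate(z) = a - bi
conjugate(8 + i) = 8 - i


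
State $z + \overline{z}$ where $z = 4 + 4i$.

z + conjugate(z) = (a + bi) + (a - bi) = 2a
= 2 * 4 = 8


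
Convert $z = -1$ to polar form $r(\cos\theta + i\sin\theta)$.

r = |z| = sqrt(a^2 + b^2) = sqrt((-1)^2 + (0)^2) = sqrt(1 + 0) = sqrt(1) = 1
b = 0 and a < 0, so z lies on the negative real axis: θ = 180°
z = 1(cos 180° + i sin 180°)


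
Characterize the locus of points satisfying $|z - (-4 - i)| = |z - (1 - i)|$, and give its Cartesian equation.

|z - z1| = |z - z2| means z is equidistant from z1 and z2,
i.e. the perpendicular bisector of the segment from (-4, -1) to (1, -1) (midpoint (-3/2, -1)).
With z = x + yi, square both sides:
(x - (-4))^2 + (y - (-1))^2 = (x - 1)^2 + (y - (-1))^2
The x^2 and y^2 terms cancel: 10x + 0y = 2 - 17 = -15
Simplify: x = -3/2
Locus: Perpendicular bisector of the segment from (-4, -1) to (1, -1): the line x = -3/2


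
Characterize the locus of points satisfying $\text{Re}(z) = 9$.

Re(z) = x where z = x + yi; the equation x = 9 is satisfied by all points with that x-coordinate
Locus: Vertical line x = 9


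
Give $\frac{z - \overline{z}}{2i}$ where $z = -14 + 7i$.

z - conjugate(z) = 2bi
(z - conjugate(z))/(2i) = 2bi/(2i) = b = 7


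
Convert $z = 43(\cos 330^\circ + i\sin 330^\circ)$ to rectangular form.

a = r cos θ = 43 * sqrt(3)/2 = 43*sqrt(3)/2
b = r sin θ = 43 * -1/2 = -43/2
z = 43*sqrt(3)/2 - (43/2)i


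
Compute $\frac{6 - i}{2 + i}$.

Multiply numerator and denominator by conjugate (2 - i):
= (6 - i)(2 - i) / (2^2 + 1^2)
= (11 - 8i) / 5
= 11/5 - (8/5)i


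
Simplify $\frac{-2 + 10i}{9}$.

Divisor is real, so divide each part by 9:
= -2/9 + (10/9)i


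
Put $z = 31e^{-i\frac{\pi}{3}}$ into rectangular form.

a = r cos θ = 31 * 1/2 = 31/2
b = r sin θ = 31 * -sqrt(3)/2 = -31*sqrt(3)/2
z = 31/2 - (31*sqrt(3)/2)i


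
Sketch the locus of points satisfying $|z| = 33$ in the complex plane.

|z| = 33 means sqrt(x^2 + y^2) = 33
This is a circle of radius 33 centered at the origin


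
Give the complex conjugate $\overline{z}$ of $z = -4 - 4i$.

If z = a + bi, then conjugate(z) = a - bi
conjugate(-4 - 4i) = -4 + 4i


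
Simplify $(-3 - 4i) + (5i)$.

(-3 + 0) + (-4 + 5)i = -3 + i


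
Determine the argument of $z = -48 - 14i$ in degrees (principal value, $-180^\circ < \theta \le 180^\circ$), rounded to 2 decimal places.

θ = arctan(b/a) = arctan(-14/-48) (quadrant-adjusted) = -163.74°


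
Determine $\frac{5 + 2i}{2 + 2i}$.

Multiply numerator and denominator by conjugate (2 - 2i):
= (5 + 2i)(2 - 2i) / (2^2 + 2^2)
= (14 - 6i) / 8
Divide through by 2: (7 - 3i) / 4
= 7/4 - (3/4)i


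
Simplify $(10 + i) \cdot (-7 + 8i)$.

(a1*a2 - b1*b2) + (a1*b2 + b1*a2)i
= (-70 - 8) + (80 + (-7))i
= -78 + 73i


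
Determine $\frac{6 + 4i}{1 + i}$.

Multiply numerator and denominator by conjugate (1 - i):
= (6 + 4i)(1 - i) / (1^2 + 1^2)
= (10 - 2i) / 2
= 5 - i


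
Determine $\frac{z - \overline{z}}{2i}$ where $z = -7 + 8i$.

z - conjugate(z) = 2bi
(z - conjugate(z))/(2i) = 2bi/(2i) = b = 8


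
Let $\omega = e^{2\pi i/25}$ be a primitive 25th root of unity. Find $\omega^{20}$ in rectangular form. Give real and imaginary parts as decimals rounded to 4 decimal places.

ω^20 = e^(2πi·20/25) = e^(i·8π/5)
= cos(8π/5) + i sin(8π/5)
= 0.3090 - 0.9511i


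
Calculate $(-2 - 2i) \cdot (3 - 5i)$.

(a1*a2 - b1*b2) + (a1*b2 + b1*a2)i
= (-6 - 10) + (10 + (-6))i
= -16 + 4i


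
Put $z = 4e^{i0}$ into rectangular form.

a = r cos θ = 4 * 1 = 4
b = r sin θ = 4 * 0 = 0
z = 4


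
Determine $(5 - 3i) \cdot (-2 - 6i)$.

(a1*a2 - b1*b2) + (a1*b2 + b1*a2)i
= (-10 - 18) + (-30 + 6)i
= -28 - 24i


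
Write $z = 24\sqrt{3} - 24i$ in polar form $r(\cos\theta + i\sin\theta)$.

r = |z| = sqrt(a^2 + b^2) = sqrt((24*sqrt(3))^2 + (-24)^2) = sqrt(1728 + 576) = sqrt(2304) = 48
θ = arctan(b/a) = arctan(-24/41.5692) (quadrant-adjusted) = 330°
z = 48(cos 330° + i sin 330°)


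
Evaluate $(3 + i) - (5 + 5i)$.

(3 - 5) + (1 - 5)i = -2 - 4i


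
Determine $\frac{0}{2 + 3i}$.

Multiply numerator and denominator by conjugate (2 - 3i):
= (0)(2 - 3i) / (2^2 + 3^2)
= (0) / 13
= 0


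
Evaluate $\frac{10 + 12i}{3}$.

Divisor is real, so divide each part by 3:
= 10/3 + 4i


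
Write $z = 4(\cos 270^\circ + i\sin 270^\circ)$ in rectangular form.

a = r cos θ = 4 * 0 = 0
b = r sin θ = 4 * -1 = -4
z = -4i


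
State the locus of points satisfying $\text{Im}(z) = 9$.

Im(z) = y where z = x + yi; the equation y = 9 is satisfied by all points with that y-coordinate
Locus: Horizontal line y = 9


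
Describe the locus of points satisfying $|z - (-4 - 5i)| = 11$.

|z - z0| = r describes a circle centered at z0 with radius r
Here z0 = -4 - 5i and r = 11
Locus: Circle centered at (-4, -5) with radius 11


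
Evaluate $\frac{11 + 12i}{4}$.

Divisor is real, so divide each part by 4:
= 11/4 + 3i


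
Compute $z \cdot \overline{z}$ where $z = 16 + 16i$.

z * conjugate(z) = |z|^2 = a^2 + b^2
= 16^2 + 16^2 = 512


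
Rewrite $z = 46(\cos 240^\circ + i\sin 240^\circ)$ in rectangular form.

a = r cos θ = 46 * -1/2 = -23
b = r sin θ = 46 * -sqrt(3)/2 = -23*sqrt(3)
z = -23 - 23*sqrt(3)i


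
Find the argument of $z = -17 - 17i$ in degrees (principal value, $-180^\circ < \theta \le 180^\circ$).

θ = arctan(b/a) = arctan(-17/-17) (quadrant-adjusted) = -135°


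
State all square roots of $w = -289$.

|w| = 289, arg(w) = 180°
Root modulus = 289^(1/2) = 17
Root arguments: θ_k = (180° + 360°k)/2 for k = 0, 1, ..., 1
Roots: 17i, -17i


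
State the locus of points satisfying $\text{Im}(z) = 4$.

Im(z) = y where z = x + yi; the equation y = 4 is satisfied by all points with that y-coordinate
Locus: Horizontal line y = 4


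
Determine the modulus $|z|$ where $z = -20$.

|z| = sqrt(a^2 + b^2) = sqrt((-20)^2 + 0^2) = sqrt(400) = 20


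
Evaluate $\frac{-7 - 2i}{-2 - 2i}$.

Multiply numerator and denominator by conjugate (-2 + 2i):
= (-7 - 2i)(-2 + 2i) / ((-2)^2 + (-2)^2)
= (18 - 10i) / 8
Divide through by 2: (9 - 5i) / 4
= 9/4 - (5/4)i


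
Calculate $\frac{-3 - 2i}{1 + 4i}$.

Multiply numerator and denominator by conjugate (1 - 4i):
= (-3 - 2i)(1 - 4i) / (1^2 + 4^2)
= (-11 + 10i) / 17
= -11/17 + (10/17)i


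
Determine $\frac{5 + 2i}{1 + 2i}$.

Multiply numerator and denominator by conjugate (1 - 2i):
= (5 + 2i)(1 - 2i) / (1^2 + 2^2)
= (9 - 8i) / 5
= 9/5 - (8/5)i


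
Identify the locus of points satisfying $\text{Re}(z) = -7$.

Re(z) = x where z = x + yi; the equation x = -7 is satisfied by all points with that x-coordinate
Locus: Vertical line x = -7


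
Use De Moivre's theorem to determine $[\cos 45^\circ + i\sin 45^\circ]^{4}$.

By De Moivre: z^n = r^n(cos(nθ) + i sin(nθ))
= 1^4(cos(4*45°) + i sin(4*45°))
= 1(cos 180° + i sin 180°)
= -1


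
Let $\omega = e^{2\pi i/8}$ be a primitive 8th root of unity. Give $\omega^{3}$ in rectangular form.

ω^3 = e^(2πi·3/8) = e^(i·3π/4)
= cos(3π/4) + i sin(3π/4)
= -sqrt(2)/2 + (sqrt(2)/2)i


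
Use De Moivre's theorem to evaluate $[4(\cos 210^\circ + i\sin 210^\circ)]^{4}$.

By De Moivre: z^n = r^n(cos(nθ) + i sin(nθ))
= 4^4(cos(4*210°) + i sin(4*210°))
= 256(cos 120° + i sin 120°)
= -128 + 128*sqrt(3)i


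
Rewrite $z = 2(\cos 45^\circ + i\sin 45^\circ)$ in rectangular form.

a = r cos θ = 2 * sqrt(2)/2 = sqrt(2)
b = r sin θ = 2 * sqrt(2)/2 = sqrt(2)
z = sqrt(2) + sqrt(2)i


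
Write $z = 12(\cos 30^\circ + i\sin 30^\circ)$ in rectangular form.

a = r cos θ = 12 * sqrt(3)/2 = 6*sqrt(3)
b = r sin θ = 12 * 1/2 = 6
z = 6*sqrt(3) + 6i


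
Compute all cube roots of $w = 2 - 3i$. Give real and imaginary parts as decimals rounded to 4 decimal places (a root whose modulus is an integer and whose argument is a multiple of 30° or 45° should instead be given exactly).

|w| = sqrt(13) ≈ 3.605551, arg(w) ≈ 303.690068°
Root modulus = sqrt(13)^(1/3) ≈ 1.533406
Root arguments: θ_k = (arg(w) + 360°k)/3 for k = 0, 1, ..., 2
Compute each root as (root modulus)(cos θ_k + i sin θ_k) using full-precision intermediates, then round to 4 decimal places.
Roots: -0.2986 + 1.5040i, -1.1532 - 1.0106i, 1.4519 - 0.4934i


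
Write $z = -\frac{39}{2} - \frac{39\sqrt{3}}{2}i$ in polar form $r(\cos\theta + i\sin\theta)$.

r = |z| = sqrt(a^2 + b^2) = sqrt((-39/2)^2 + (-39*sqrt(3)/2)^2) = sqrt(1521/4 + 4563/4) = sqrt(1521) = 39
θ = arctan(b/a) = arctan(-33.775/-19.5) (quadrant-adjusted) = 240°
z = 39(cos 240° + i sin 240°)


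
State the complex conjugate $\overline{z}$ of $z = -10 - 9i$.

If z = a + bi, then conjugate(z) = a - bi
conjugate(-10 - 9i) = -10 + 9i


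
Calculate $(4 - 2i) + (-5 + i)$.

(4 + (-5)) + (-2 + 1)i = -1 - i


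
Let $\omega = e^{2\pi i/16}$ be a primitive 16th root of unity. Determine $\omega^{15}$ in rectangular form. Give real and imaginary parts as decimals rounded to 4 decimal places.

ω^15 = e^(2πi·15/16) = e^(i·15π/8)
= cos(15π/8) + i sin(15π/8)
= 0.9239 - 0.3827i


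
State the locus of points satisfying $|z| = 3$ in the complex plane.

|z| = 3 means sqrt(x^2 + y^2) = 3
This is a circle of radius 3 centered at the origin


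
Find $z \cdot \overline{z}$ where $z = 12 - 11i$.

z * conjugate(z) = |z|^2 = a^2 + b^2
= 12^2 + (-11)^2 = 265


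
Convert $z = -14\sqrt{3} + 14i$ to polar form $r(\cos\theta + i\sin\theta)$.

r = |z| = sqrt(a^2 + b^2) = sqrt((-14*sqrt(3))^2 + (14)^2) = sqrt(588 + 196) = sqrt(784) = 28
θ = arctan(b/a) = arctan(14/-24.2487) (quadrant-adjusted) = 150°
z = 28(cos 150° + i sin 150°)


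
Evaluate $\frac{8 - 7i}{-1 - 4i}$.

Multiply numerator and denominator by conjugate (-1 + 4i):
= (8 - 7i)(-1 + 4i) / ((-1)^2 + (-4)^2)
= (20 + 39i) / 17
= 20/17 + (39/17)i


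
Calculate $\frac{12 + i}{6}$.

Divisor is real, so divide each part by 6:
= 2 + (1/6)i


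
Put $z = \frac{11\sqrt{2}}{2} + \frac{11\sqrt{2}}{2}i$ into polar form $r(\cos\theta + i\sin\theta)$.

r = |z| = sqrt(a^2 + b^2) = sqrt((11*sqrt(2)/2)^2 + (11*sqrt(2)/2)^2) = sqrt(121/2 + 121/2) = sqrt(121) = 11
θ = arctan(b/a) = arctan(7.7782/7.7782) (quadrant-adjusted) = 45°
z = 11(cos 45° + i sin 45°)


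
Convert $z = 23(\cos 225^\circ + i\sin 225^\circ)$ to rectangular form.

a = r cos θ = 23 * -sqrt(2)/2 = -23*sqrt(2)/2
b = r sin θ = 23 * -sqrt(2)/2 = -23*sqrt(2)/2
z = -23*sqrt(2)/2 - (23*sqrt(2)/2)i


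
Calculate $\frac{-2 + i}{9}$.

Divisor is real, so divide each part by 9:
= -2/9 + (1/9)i


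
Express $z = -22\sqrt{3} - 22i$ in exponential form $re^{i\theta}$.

r = |z| = sqrt((-22*sqrt(3))^2 + (-22)^2) = sqrt(1452 + 484) = sqrt(1936) = 44
θ = arctan(b/a) = arctan(-22/-38.1051) (quadrant-adjusted) = 210° = 7π/6
z = 44e^(i*7π/6)


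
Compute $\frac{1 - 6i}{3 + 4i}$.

Multiply numerator and denominator by conjugate (3 - 4i):
= (1 - 6i)(3 - 4i) / (3^2 + 4^2)
= (-21 - 22i) / 25
= -21/25 - (22/25)i


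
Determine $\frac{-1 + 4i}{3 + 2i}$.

Multiply numerator and denominator by conjugate (3 - 2i):
= (-1 + 4i)(3 - 2i) / (3^2 + 2^2)
= (5 + 14i) / 13
= 5/13 + (14/13)i


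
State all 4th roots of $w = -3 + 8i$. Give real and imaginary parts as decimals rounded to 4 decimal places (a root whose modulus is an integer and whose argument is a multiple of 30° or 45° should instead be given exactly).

|w| = sqrt(73) ≈ 8.544004, arg(w) ≈ 110.556045°
Root modulus = sqrt(73)^(1/4) ≈ 1.709682
Root arguments: θ_k = (arg(w) + 360°k)/4 for k = 0, 1, ..., 3
Compute each root as (root modulus)(cos θ_k + i sin θ_k) using full-precision intermediates, then round to 4 decimal places.
Roots: 1.5146 + 0.7931i, -0.7931 + 1.5146i, -1.5146 - 0.7931i, 0.7931 - 1.5146i


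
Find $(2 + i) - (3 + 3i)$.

(2 - 3) + (1 - 3)i = -1 - 2i


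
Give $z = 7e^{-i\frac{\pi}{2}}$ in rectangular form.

a = r cos θ = 7 * 0 = 0
b = r sin θ = 7 * -1 = -7
z = -7i


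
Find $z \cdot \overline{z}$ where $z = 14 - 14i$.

z * conjugate(z) = |z|^2 = a^2 + b^2
= 14^2 + (-14)^2 = 392


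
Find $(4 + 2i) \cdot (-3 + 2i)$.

(a1*a2 - b1*b2) + (a1*b2 + b1*a2)i
= (-12 - 4) + (8 + (-6))i
= -16 + 2i


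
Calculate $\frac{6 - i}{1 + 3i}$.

Multiply numerator and denominator by conjugate (1 - 3i):
= (6 - i)(1 - 3i) / (1^2 + 3^2)
= (3 - 19i) / 10
= 3/10 - (19/10)i


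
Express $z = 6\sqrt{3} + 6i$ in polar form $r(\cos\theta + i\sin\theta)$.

r = |z| = sqrt(a^2 + b^2) = sqrt((6*sqrt(3))^2 + (6)^2) = sqrt(108 + 36) = sqrt(144) = 12
θ = arctan(b/a) = arctan(6/10.3923) (quadrant-adjusted) = 30°
z = 12(cos 30° + i sin 30°)


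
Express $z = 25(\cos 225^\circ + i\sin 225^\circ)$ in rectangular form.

a = r cos θ = 25 * -sqrt(2)/2 = -25*sqrt(2)/2
b = r sin θ = 25 * -sqrt(2)/2 = -25*sqrt(2)/2
z = -25*sqrt(2)/2 - (25*sqrt(2)/2)i


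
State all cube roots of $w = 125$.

|w| = 125, arg(w) = 0°
Root modulus = 125^(1/3) = 5
Root arguments: θ_k = (0° + 360°k)/3 for k = 0, 1, ..., 2
Roots: 5, -5/2 + (5*sqrt(3)/2)i, -5/2 - (5*sqrt(3)/2)i


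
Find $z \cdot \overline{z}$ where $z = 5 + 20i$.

z * conjugate(z) = |z|^2 = a^2 + b^2
= 5^2 + 20^2 = 425


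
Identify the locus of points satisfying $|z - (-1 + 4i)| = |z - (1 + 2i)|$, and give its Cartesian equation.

|z - z1| = |z - z2| means z is equidistant from z1 and z2,
i.e. the perpendicular bisector of the segment from (-1, 4) to (1, 2) (midpoint (0, 3)).
With z = x + yi, square both sides:
(x - (-1))^2 + (y - 4)^2 = (x - 1)^2 + (y - 2)^2
The x^2 and y^2 terms cancel: 4x + (-4)y = 5 - 17 = -12
Simplify: x - y = -3
Locus: Perpendicular bisector of the segment from (-1, 4) to (1, 2): the line x - y = -3


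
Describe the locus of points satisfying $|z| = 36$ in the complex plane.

|z| = 36 means sqrt(x^2 + y^2) = 36
This is a circle of radius 36 centered at the origin


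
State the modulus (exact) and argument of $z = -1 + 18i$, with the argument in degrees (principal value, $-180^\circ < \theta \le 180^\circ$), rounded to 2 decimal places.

|z| = sqrt((-1)^2 + 18^2) = sqrt(325)
arg(z) = arctan(b/a) = arctan(18/-1) (quadrant-adjusted) = 93.18°


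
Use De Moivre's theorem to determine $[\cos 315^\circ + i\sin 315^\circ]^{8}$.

By De Moivre: z^n = r^n(cos(nθ) + i sin(nθ))
= 1^8(cos(8*315°) + i sin(8*315°))
= 1(cos 0° + i sin 0°)
= 1


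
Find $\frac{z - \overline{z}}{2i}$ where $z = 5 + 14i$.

z - conjugate(z) = 2bi
(z - conjugate(z))/(2i) = 2bi/(2i) = b = 14


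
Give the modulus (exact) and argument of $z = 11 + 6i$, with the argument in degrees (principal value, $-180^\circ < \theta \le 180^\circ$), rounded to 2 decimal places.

|z| = sqrt(11^2 + 6^2) = sqrt(157)
arg(z) = arctan(b/a) = arctan(6/11) (quadrant-adjusted) = 28.61°


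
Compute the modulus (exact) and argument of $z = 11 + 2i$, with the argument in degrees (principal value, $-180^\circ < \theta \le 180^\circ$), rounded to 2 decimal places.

|z| = sqrt(11^2 + 2^2) = sqrt(125)
arg(z) = arctan(b/a) = arctan(2/11) (quadrant-adjusted) = 10.30°


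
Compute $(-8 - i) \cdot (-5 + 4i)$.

(a1*a2 - b1*b2) + (a1*b2 + b1*a2)i
= (40 - (-4)) + (-32 + 5)i
= 44 - 27i


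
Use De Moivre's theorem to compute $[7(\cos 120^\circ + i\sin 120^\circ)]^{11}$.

By De Moivre: z^n = r^n(cos(nθ) + i sin(nθ))
= 7^11(cos(11*120°) + i sin(11*120°))
= 1977326743(cos 240° + i sin 240°)
= -1977326743/2 - (1977326743*sqrt(3)/2)i


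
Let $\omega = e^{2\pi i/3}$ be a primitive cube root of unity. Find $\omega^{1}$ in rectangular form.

ω^1 = e^(2πi·1/3) = e^(i·2π/3)
= cos(2π/3) + i sin(2π/3)
= -1/2 + (sqrt(3)/2)i


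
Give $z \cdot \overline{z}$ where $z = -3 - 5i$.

z * conjugate(z) = |z|^2 = a^2 + b^2
= (-3)^2 + (-5)^2 = 34


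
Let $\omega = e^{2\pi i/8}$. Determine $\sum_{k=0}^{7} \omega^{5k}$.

Let ζ = ω^5 = e^(2πi·5/8). Since 8 ∤ 5, ζ ≠ 1.
Sum = Σ_{k=0}^{7} ζ^k = (ζ^8 - 1)/(ζ - 1) = (ω^{5·8} - 1)/(ζ - 1) = (1 - 1)/(ζ - 1) = 0


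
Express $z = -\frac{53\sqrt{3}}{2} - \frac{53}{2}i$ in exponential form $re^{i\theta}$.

r = |z| = sqrt((-53*sqrt(3)/2)^2 + (-53/2)^2) = sqrt(8427/4 + 2809/4) = sqrt(2809) = 53
θ = arctan(b/a) = arctan(-26.5/-45.8993) (quadrant-adjusted) = 210° = 7π/6
z = 53e^(i*7π/6)


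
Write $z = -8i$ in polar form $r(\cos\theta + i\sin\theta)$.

r = |z| = sqrt(a^2 + b^2) = sqrt((0)^2 + (-8)^2) = sqrt(0 + 64) = sqrt(64) = 8
a = 0 and b < 0, so z lies on the negative imaginary axis: θ = 270°
z = 8(cos 270° + i sin 270°)


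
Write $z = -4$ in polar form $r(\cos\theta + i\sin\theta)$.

r = |z| = sqrt(a^2 + b^2) = sqrt((-4)^2 + (0)^2) = sqrt(16 + 0) = sqrt(16) = 4
b = 0 and a < 0, so z lies on the negative real axis: θ = 180°
z = 4(cos 180° + i sin 180°)


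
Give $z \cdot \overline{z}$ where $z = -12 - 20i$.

z * conjugate(z) = |z|^2 = a^2 + b^2
= (-12)^2 + (-20)^2 = 544


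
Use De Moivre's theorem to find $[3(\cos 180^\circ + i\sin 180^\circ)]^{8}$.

By De Moivre: z^n = r^n(cos(nθ) + i sin(nθ))
= 3^8(cos(8*180°) + i sin(8*180°))
= 6561(cos 0° + i sin 0°)
= 6561


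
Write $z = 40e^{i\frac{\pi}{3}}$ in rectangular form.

a = r cos θ = 40 * 1/2 = 20
b = r sin θ = 40 * sqrt(3)/2 = 20*sqrt(3)
z = 20 + 20*sqrt(3)i


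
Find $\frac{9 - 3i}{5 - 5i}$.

Multiply numerator and denominator by conjugate (5 + 5i):
= (9 - 3i)(5 + 5i) / (5^2 + (-5)^2)
= (60 + 30i) / 50
Divide through by 10: (6 + 3i) / 5
= 6/5 + (3/5)i


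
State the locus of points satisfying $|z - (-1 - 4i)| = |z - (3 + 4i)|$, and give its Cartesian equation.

|z - z1| = |z - z2| means z is equidistant from z1 and z2,
i.e. the perpendicular bisector of the segment from (-1, -4) to (3, 4) (midpoint (1, 0)).
With z = x + yi, square both sides:
(x - (-1))^2 + (y - (-4))^2 = (x - 3)^2 + (y - 4)^2
The x^2 and y^2 terms cancel: 8x + 16y = 25 - 17 = 8
Simplify: x + 2y = 1
Locus: Perpendicular bisector of the segment from (-1, -4) to (3, 4): the line x + 2y = 1


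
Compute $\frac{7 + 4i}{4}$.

Divisor is real, so divide each part by 4:
= 7/4 + i


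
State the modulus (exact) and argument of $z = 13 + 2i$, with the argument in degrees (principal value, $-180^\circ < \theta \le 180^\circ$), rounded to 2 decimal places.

|z| = sqrt(13^2 + 2^2) = sqrt(173)
arg(z) = arctan(b/a) = arctan(2/13) (quadrant-adjusted) = 8.75°


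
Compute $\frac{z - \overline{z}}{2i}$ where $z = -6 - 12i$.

z - conjugate(z) = 2bi
(z - conjugate(z))/(2i) = 2bi/(2i) = b = -12


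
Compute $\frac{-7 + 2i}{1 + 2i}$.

Multiply numerator and denominator by conjugate (1 - 2i):
= (-7 + 2i)(1 - 2i) / (1^2 + 2^2)
= (-3 + 16i) / 5
= -3/5 + (16/5)i


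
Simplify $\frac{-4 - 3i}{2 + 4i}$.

Multiply numerator and denominator by conjugate (2 - 4i):
= (-4 - 3i)(2 - 4i) / (2^2 + 4^2)
= (-20 + 10i) / 20
Divide through by 10: (-2 + i) / 2
= -1 + (1/2)i


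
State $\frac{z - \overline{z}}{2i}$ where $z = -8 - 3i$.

z - conjugate(z) = 2bi
(z - conjugate(z))/(2i) = 2bi/(2i) = b = -3


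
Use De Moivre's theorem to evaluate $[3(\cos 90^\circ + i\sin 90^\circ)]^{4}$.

By De Moivre: z^n = r^n(cos(nθ) + i sin(nθ))
= 3^4(cos(4*90°) + i sin(4*90°))
= 81(cos 0° + i sin 0°)
= 81


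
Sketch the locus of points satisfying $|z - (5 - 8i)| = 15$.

|z - z0| = r describes a circle centered at z0 with radius r
Here z0 = 5 - 8i and r = 15
Locus: Circle centered at (5, -8) with radius 15


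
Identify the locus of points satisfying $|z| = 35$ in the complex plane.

|z| = 35 means sqrt(x^2 + y^2) = 35
This is a circle of radius 35 centered at the origin


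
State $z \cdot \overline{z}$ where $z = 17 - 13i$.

z * conjugate(z) = |z|^2 = a^2 + b^2
= 17^2 + (-13)^2 = 458


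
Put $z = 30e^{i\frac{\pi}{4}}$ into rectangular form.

a = r cos θ = 30 * sqrt(2)/2 = 15*sqrt(2)
b = r sin θ = 30 * sqrt(2)/2 = 15*sqrt(2)
z = 15*sqrt(2) + 15*sqrt(2)i


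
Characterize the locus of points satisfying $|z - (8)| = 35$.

|z - z0| = r describes a circle centered at z0 with radius r
Here z0 = 8 and r = 35
Locus: Circle centered at (8, 0) with radius 35


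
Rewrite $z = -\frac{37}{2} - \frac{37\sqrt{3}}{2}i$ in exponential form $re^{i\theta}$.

r = |z| = sqrt((-37/2)^2 + (-37*sqrt(3)/2)^2) = sqrt(1369/4 + 4107/4) = sqrt(1369) = 37
θ = arctan(b/a) = arctan(-32.0429/-18.5) (quadrant-adjusted) = -120° = -2π/3
z = 37e^(-i*2π/3)


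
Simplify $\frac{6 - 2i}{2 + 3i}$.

Multiply numerator and denominator by conjugate (2 - 3i):
= (6 - 2i)(2 - 3i) / (2^2 + 3^2)
= (6 - 22i) / 13
= 6/13 - (22/13)i


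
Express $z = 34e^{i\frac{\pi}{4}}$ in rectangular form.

a = r cos θ = 34 * sqrt(2)/2 = 17*sqrt(2)
b = r sin θ = 34 * sqrt(2)/2 = 17*sqrt(2)
z = 17*sqrt(2) + 17*sqrt(2)i


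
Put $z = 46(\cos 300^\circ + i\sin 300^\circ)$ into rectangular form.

a = r cos θ = 46 * 1/2 = 23
b = r sin θ = 46 * -sqrt(3)/2 = -23*sqrt(3)
z = 23 - 23*sqrt(3)i


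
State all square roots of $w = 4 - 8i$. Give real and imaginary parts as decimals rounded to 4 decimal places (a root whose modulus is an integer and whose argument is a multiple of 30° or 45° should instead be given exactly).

|w| = sqrt(80) ≈ 8.944272, arg(w) ≈ 296.565051°
Root modulus = sqrt(80)^(1/2) ≈ 2.990698
Root arguments: θ_k = (arg(w) + 360°k)/2 for k = 0, 1, ..., 1
Compute each root as (root modulus)(cos θ_k + i sin θ_k) using full-precision intermediates, then round to 4 decimal places.
Roots: -2.5440 + 1.5723i, 2.5440 - 1.5723i


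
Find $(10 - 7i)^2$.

(a + bi)^2 = a^2 - b^2 + 2abi
= 10^2 - (-7)^2 + 2*10*(-7)i
= 51 - 140i


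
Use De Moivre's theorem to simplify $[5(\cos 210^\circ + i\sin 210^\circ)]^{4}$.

By De Moivre: z^n = r^n(cos(nθ) + i sin(nθ))
= 5^4(cos(4*210°) + i sin(4*210°))
= 625(cos 120° + i sin 120°)
= -625/2 + (625*sqrt(3)/2)i


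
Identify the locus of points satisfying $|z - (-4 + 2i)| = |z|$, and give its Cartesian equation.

|z - z1| = |z - z2| means z is equidistant from z1 and z2,
i.e. the perpendicular bisector of the segment from (-4, 2) to (0, 0) (midpoint (-2, 1)).
With z = x + yi, square both sides:
(x - (-4))^2 + (y - 2)^2 = (x - 0)^2 + (y - 0)^2
The x^2 and y^2 terms cancel: 8x + (-4)y = 0 - 20 = -20
Simplify: 2x - y = -5
Locus: Perpendicular bisector of the segment from (-4, 2) to (0, 0): the line 2x - y = -5


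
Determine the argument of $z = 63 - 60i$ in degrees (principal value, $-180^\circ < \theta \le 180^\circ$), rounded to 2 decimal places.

θ = arctan(b/a) = arctan(-60/63) (quadrant-adjusted) = -43.60°


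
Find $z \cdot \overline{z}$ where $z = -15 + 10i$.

z * conjugate(z) = |z|^2 = a^2 + b^2
= (-15)^2 + 10^2 = 325


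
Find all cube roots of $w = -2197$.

|w| = 2197, arg(w) = 180°
Root modulus = 2197^(1/3) = 13
Root arguments: θ_k = (180° + 360°k)/3 for k = 0, 1, ..., 2
Roots: 13/2 + (13*sqrt(3)/2)i, -13, 13/2 - (13*sqrt(3)/2)i


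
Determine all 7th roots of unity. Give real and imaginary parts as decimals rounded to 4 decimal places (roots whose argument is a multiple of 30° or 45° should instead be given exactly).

ω_k = e^(2πik/7) = cos(2πk/7) + i sin(2πk/7) for k = 0, 1, ..., 6
Roots: 1, 0.6235 + 0.7818i, -0.2225 + 0.9749i, -0.9010 + 0.4339i, -0.9010 - 0.4339i, -0.2225 - 0.9749i, 0.6235 - 0.7818i


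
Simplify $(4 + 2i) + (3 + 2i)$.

(4 + 3) + (2 + 2)i = 7 + 4i


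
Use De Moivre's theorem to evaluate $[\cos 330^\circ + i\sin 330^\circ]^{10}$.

By De Moivre: z^n = r^n(cos(nθ) + i sin(nθ))
= 1^10(cos(10*330°) + i sin(10*330°))
= 1(cos 60° + i sin 60°)
= 1/2 + (sqrt(3)/2)i


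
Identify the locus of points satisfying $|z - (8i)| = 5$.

|z - z0| = r describes a circle centered at z0 with radius r
Here z0 = 8i and r = 5
Locus: Circle centered at (0, 8) with radius 5


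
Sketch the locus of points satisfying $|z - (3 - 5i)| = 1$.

|z - z0| = r describes a circle centered at z0 with radius r
Here z0 = 3 - 5i and r = 1
Locus: Circle centered at (3, -5) with radius 1


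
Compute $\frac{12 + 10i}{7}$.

Divisor is real, so divide each part by 7:
= 12/7 + (10/7)i


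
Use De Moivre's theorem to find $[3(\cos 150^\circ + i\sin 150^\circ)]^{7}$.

By De Moivre: z^n = r^n(cos(nθ) + i sin(nθ))
= 3^7(cos(7*150°) + i sin(7*150°))
= 2187(cos 330° + i sin 330°)
= 2187*sqrt(3)/2 - (2187/2)i


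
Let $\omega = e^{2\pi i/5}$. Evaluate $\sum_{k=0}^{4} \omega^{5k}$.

Since 5 divides 5, ω^5 = (ω^5)^1 = 1^1 = 1, so every term is 1.
Sum = 5 · 1 = 5


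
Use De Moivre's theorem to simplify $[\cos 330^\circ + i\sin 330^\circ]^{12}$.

By De Moivre: z^n = r^n(cos(nθ) + i sin(nθ))
= 1^12(cos(12*330°) + i sin(12*330°))
= 1(cos 0° + i sin 0°)
= 1


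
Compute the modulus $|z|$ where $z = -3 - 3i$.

|z| = sqrt(a^2 + b^2) = sqrt((-3)^2 + (-3)^2) = sqrt(18) = sqrt(18)


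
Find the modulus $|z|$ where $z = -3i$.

|z| = sqrt(a^2 + b^2) = sqrt(0^2 + (-3)^2) = sqrt(9) = 3


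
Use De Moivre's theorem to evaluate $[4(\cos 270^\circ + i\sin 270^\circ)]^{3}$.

By De Moivre: z^n = r^n(cos(nθ) + i sin(nθ))
= 4^3(cos(3*270°) + i sin(3*270°))
= 64(cos 90° + i sin 90°)
= 64i


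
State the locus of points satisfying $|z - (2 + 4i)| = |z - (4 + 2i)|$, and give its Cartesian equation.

|z - z1| = |z - z2| means z is equidistant from z1 and z2,
i.e. the perpendicular bisector of the segment from (2, 4) to (4, 2) (midpoint (3, 3)).
With z = x + yi, square both sides:
(x - 2)^2 + (y - 4)^2 = (x - 4)^2 + (y - 2)^2
The x^2 and y^2 terms cancel: 4x + (-4)y = 20 - 20 = 0
Simplify: x - y = 0
Locus: Perpendicular bisector of the segment from (2, 4) to (4, 2): the line x - y = 0


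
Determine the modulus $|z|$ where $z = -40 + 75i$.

|z| = sqrt(a^2 + b^2) = sqrt((-40)^2 + 75^2) = sqrt(7225) = 85


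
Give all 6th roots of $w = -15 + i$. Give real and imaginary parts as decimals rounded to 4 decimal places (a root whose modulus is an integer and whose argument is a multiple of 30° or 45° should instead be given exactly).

|w| = sqrt(226) ≈ 15.033296, arg(w) ≈ 176.185925°
Root modulus = sqrt(226)^(1/6) ≈ 1.570998
Root arguments: θ_k = (arg(w) + 360°k)/6 for k = 0, 1, ..., 5
Compute each root as (root modulus)(cos θ_k + i sin θ_k) using full-precision intermediates, then round to 4 decimal places.
Roots: 1.3692 + 0.7704i, 0.0174 + 1.5709i, -1.3517 + 0.8005i, -1.3692 - 0.7704i, -0.0174 - 1.5709i, 1.3517 - 0.8005i


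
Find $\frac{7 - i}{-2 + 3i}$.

Multiply numerator and denominator by conjugate (-2 - 3i):
= (7 - i)(-2 - 3i) / ((-2)^2 + 3^2)
= (-17 - 19i) / 13
= -17/13 - (19/13)i


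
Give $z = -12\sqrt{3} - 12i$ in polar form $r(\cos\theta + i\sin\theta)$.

r = |z| = sqrt(a^2 + b^2) = sqrt((-12*sqrt(3))^2 + (-12)^2) = sqrt(432 + 144) = sqrt(576) = 24
θ = arctan(b/a) = arctan(-12/-20.7846) (quadrant-adjusted) = 210°
z = 24(cos 210° + i sin 210°)


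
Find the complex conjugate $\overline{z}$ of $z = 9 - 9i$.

If z = a + bi, then conjugate(z) = a - bi
conjugate(9 - 9i) = 9 + 9i


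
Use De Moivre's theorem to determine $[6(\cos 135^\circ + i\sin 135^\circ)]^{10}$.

By De Moivre: z^n = r^n(cos(nθ) + i sin(nθ))
= 6^10(cos(10*135°) + i sin(10*135°))
= 60466176(cos 270° + i sin 270°)
= -60466176i


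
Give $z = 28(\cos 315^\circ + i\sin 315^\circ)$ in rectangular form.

a = r cos θ = 28 * sqrt(2)/2 = 14*sqrt(2)
b = r sin θ = 28 * -sqrt(2)/2 = -14*sqrt(2)
z = 14*sqrt(2) - 14*sqrt(2)i


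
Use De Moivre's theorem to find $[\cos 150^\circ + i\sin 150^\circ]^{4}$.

By De Moivre: z^n = r^n(cos(nθ) + i sin(nθ))
= 1^4(cos(4*150°) + i sin(4*150°))
= 1(cos 240° + i sin 240°)
= -1/2 - (sqrt(3)/2)i


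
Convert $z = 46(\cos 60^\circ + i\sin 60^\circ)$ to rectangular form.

a = r cos θ = 46 * 1/2 = 23
b = r sin θ = 46 * sqrt(3)/2 = 23*sqrt(3)
z = 23 + 23*sqrt(3)i


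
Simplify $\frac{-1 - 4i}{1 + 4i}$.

Multiply numerator and denominator by conjugate (1 - 4i):
= (-1 - 4i)(1 - 4i) / (1^2 + 4^2)
= (-17) / 17
= -1


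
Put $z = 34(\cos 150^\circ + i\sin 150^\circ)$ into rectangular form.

a = r cos θ = 34 * -sqrt(3)/2 = -17*sqrt(3)
b = r sin θ = 34 * 1/2 = 17
z = -17*sqrt(3) + 17i


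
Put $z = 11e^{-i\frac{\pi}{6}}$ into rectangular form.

a = r cos θ = 11 * sqrt(3)/2 = 11*sqrt(3)/2
b = r sin θ = 11 * -1/2 = -11/2
z = 11*sqrt(3)/2 - (11/2)i


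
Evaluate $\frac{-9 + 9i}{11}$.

Divisor is real, so divide each part by 11:
= -9/11 + (9/11)i
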